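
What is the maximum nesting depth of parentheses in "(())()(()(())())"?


Input: "(())()(()(())())"
Tracking depth:
  Position 0 '(': depth becomes 1
  Position 1 '(': depth becomes 2
  Position 2 ')': depth becomes 1
  Position 3 ')': depth becomes 0
  Position 4 '(': depth becomes 1
  Position 5 ')': depth becomes 0
  Position 6 '(': depth becomes 1
  Position 7 '(': depth becomes 2
  Position 8 ')': depth becomes 1
  Position 9 '(': depth becomes 2
  Position 10 '(': depth becomes 3
  Position 11 ')': depth becomes 2
  Position 12 ')': depth becomes 1
  Position 13 '(': depth becomes 2
  Position 14 ')': depth becomes 1
  Position 15 ')': depth becomes 0
Maximum depth reached: 3

3


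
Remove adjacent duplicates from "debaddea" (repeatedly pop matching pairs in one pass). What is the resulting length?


Input: debaddea
Stack-based adjacent duplicate removal:
  Read 'd': push. Stack: d
  Read 'e': push. Stack: de
  Read 'b': push. Stack: deb
  Read 'a': push. Stack: deba
  Read 'd': push. Stack: debad
  Read 'd': matches stack top 'd' => pop. Stack: deba
  Read 'e': push. Stack: debae
  Read 'a': push. Stack: debaea
Final stack: "debaea" (length 6)

6


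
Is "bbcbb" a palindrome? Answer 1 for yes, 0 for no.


Input: bbcbb
Reversed: bbcbb
  Compare pos 0 ('b') with pos 4 ('b'): match
  Compare pos 1 ('b') with pos 3 ('b'): match
Result: palindrome

1


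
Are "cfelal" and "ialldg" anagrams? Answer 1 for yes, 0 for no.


Strings: "cfelal", "ialldg"
Sorted first:  acefll
Sorted second: adgill
Differ at position 1: 'c' vs 'd' => not anagrams

0


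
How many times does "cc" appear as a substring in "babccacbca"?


Searching for "cc" in "babccacbca"
Scanning each position:
  Position 0: "ba" => no
  Position 1: "ab" => no
  Position 2: "bc" => no
  Position 3: "cc" => MATCH
  Position 4: "ca" => no
  Position 5: "ac" => no
  Position 6: "cb" => no
  Position 7: "bc" => no
  Position 8: "ca" => no
Total occurrences: 1

1


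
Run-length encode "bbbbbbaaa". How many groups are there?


Input: bbbbbbaaa
Scanning for consecutive runs:
  Group 1: 'b' x 6 (positions 0-5)
  Group 2: 'a' x 3 (positions 6-8)
Total groups: 2

2


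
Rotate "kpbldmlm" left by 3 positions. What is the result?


Input: "kpbldmlm", rotate left by 3
First 3 characters: "kpb"
Remaining characters: "ldmlm"
Concatenate remaining + first: "ldmlm" + "kpb" = "ldmlmkpb"

ldmlmkpb


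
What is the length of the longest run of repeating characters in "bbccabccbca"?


Input: "bbccabccbca"
Scanning for longest run:
  Position 1 ('b'): continues run of 'b', length=2
  Position 2 ('c'): new char, reset run to 1
  Position 3 ('c'): continues run of 'c', length=2
  Position 4 ('a'): new char, reset run to 1
  Position 5 ('b'): new char, reset run to 1
  Position 6 ('c'): new char, reset run to 1
  Position 7 ('c'): continues run of 'c', length=2
  Position 8 ('b'): new char, reset run to 1
  Position 9 ('c'): new char, reset run to 1
  Position 10 ('a'): new char, reset run to 1
Longest run: 'b' with length 2

2


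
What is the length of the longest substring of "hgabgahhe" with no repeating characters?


Input: "hgabgahhe"
Sliding window (track last position of each char):
  Position 0 ('h'): window [0,0] length 1 -- new best
  Position 1 ('g'): window [0,1] length 2 -- new best
  Position 2 ('a'): window [0,2] length 3 -- new best
  Position 3 ('b'): window [0,3] length 4 -- new best
  Position 4 ('g'): repeat (last at 1), move window start to 2
  Position 4 ('g'): window [2,4] length 3
  Position 5 ('a'): repeat (last at 2), move window start to 3
  Position 5 ('a'): window [3,5] length 3
  Position 6 ('h'): window [3,6] length 4
  Position 7 ('h'): repeat (last at 6), move window start to 7
  Position 7 ('h'): window [7,7] length 1
  Position 8 ('e'): window [7,8] length 2
Longest substring with no repeats: "hgab" with length 4

4


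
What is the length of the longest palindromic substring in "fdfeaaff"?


Input: "fdfeaaff"
Checking substrings for palindromes:
  [0:3] "fdf" (len 3) => palindrome
  [4:6] "aa" (len 2) => palindrome
  [6:8] "ff" (len 2) => palindrome
Longest palindromic substring: "fdf" with length 3

3


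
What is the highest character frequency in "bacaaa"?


Input: bacaaa
Character counts:
  'a': 4
  'b': 1
  'c': 1
Maximum frequency: 4

4


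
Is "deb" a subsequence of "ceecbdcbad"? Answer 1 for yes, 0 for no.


Check if "deb" is a subsequence of "ceecbdcbad"
Greedy scan:
  Position 0 ('c'): no match needed
  Position 1 ('e'): no match needed
  Position 2 ('e'): no match needed
  Position 3 ('c'): no match needed
  Position 4 ('b'): no match needed
  Position 5 ('d'): matches sub[0] = 'd'
  Position 6 ('c'): no match needed
  Position 7 ('b'): no match needed
  Position 8 ('a'): no match needed
  Position 9 ('d'): no match needed
Only matched 1/3 characters => not a subsequence

0


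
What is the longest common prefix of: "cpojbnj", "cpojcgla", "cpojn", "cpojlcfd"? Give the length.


Words: cpojbnj, cpojcgla, cpojn, cpojlcfd
  Position 0: all 'c' => match
  Position 1: all 'p' => match
  Position 2: all 'o' => match
  Position 3: all 'j' => match
  Position 4: ('b', 'c', 'n', 'l') => mismatch, stop
LCP = "cpoj" (length 4)

4


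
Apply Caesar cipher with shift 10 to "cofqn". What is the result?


Caesar cipher: shift "cofqn" by 10
  'c' (pos 2) + 10 = pos 12 = 'm'
  'o' (pos 14) + 10 = pos 24 = 'y'
  'f' (pos 5) + 10 = pos 15 = 'p'
  'q' (pos 16) + 10 = pos 0 = 'a'
  'n' (pos 13) + 10 = pos 23 = 'x'
Result: mypax

mypax


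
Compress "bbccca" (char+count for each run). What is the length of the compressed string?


Input: bbccca
Runs:
  'b' x 2 => "b2"
  'c' x 3 => "c3"
  'a' x 1 => "a1"
Compressed: "b2c3a1"
Compressed length: 6

6


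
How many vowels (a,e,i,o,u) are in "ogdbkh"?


Input: ogdbkh
Checking each character:
  'o' at position 0: vowel (running total: 1)
  'g' at position 1: consonant
  'd' at position 2: consonant
  'b' at position 3: consonant
  'k' at position 4: consonant
  'h' at position 5: consonant
Total vowels: 1

1


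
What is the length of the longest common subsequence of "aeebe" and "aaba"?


LCS of "aeebe" and "aaba"
DP table:
           a    a    b    a
      0    0    0    0    0
  a   0    1    1    1    1
  e   0    1    1    1    1
  e   0    1    1    1    1
  b   0    1    1    2    2
  e   0    1    1    2    2
LCS length = dp[5][4] = 2

2


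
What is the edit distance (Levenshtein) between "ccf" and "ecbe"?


Computing edit distance: "ccf" -> "ecbe"
DP table:
           e    c    b    e
      0    1    2    3    4
  c   1    1    1    2    3
  c   2    2    1    2    3
  f   3    3    2    2    3
Edit distance = dp[3][4] = 3

3


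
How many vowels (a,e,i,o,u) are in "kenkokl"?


Input: kenkokl
Checking each character:
  'k' at position 0: consonant
  'e' at position 1: vowel (running total: 1)
  'n' at position 2: consonant
  'k' at position 3: consonant
  'o' at position 4: vowel (running total: 2)
  'k' at position 5: consonant
  'l' at position 6: consonant
Total vowels: 2

2


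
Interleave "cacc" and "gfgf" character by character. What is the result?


Interleaving "cacc" and "gfgf":
  Position 0: 'c' from first, 'g' from second => "cg"
  Position 1: 'a' from first, 'f' from second => "af"
  Position 2: 'c' from first, 'g' from second => "cg"
  Position 3: 'c' from first, 'f' from second => "cf"
Result: cgafcgcf

cgafcgcf


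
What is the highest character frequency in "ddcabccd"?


Input: ddcabccd
Character counts:
  'a': 1
  'b': 1
  'c': 3
  'd': 3
Maximum frequency: 3

3


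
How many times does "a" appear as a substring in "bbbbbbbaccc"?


Searching for "a" in "bbbbbbbaccc"
Scanning each position:
  Position 0: "b" => no
  Position 1: "b" => no
  Position 2: "b" => no
  Position 3: "b" => no
  Position 4: "b" => no
  Position 5: "b" => no
  Position 6: "b" => no
  Position 7: "a" => MATCH
  Position 8: "c" => no
  Position 9: "c" => no
  Position 10: "c" => no
Total occurrences: 1

1


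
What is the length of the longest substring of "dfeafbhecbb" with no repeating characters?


Input: "dfeafbhecbb"
Sliding window (track last position of each char):
  Position 0 ('d'): window [0,0] length 1 -- new best
  Position 1 ('f'): window [0,1] length 2 -- new best
  Position 2 ('e'): window [0,2] length 3 -- new best
  Position 3 ('a'): window [0,3] length 4 -- new best
  Position 4 ('f'): repeat (last at 1), move window start to 2
  Position 4 ('f'): window [2,4] length 3
  Position 5 ('b'): window [2,5] length 4
  Position 6 ('h'): window [2,6] length 5 -- new best
  Position 7 ('e'): repeat (last at 2), move window start to 3
  Position 7 ('e'): window [3,7] length 5
  Position 8 ('c'): window [3,8] length 6 -- new best
  Position 9 ('b'): repeat (last at 5), move window start to 6
  Position 9 ('b'): window [6,9] length 4
  Position 10 ('b'): repeat (last at 9), move window start to 10
  Position 10 ('b'): window [10,10] length 1
Longest substring with no repeats: "afbhec" with length 6

6


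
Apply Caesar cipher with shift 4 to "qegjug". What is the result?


Caesar cipher: shift "qegjug" by 4
  'q' (pos 16) + 4 = pos 20 = 'u'
  'e' (pos 4) + 4 = pos 8 = 'i'
  'g' (pos 6) + 4 = pos 10 = 'k'
  'j' (pos 9) + 4 = pos 13 = 'n'
  'u' (pos 20) + 4 = pos 24 = 'y'
  'g' (pos 6) + 4 = pos 10 = 'k'
Result: uiknyk

uiknyk


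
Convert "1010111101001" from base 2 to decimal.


Input: "1010111101001" in base 2
Positional expansion:
  Digit '1' (value 1) x 2^12 = 4096
  Digit '0' (value 0) x 2^11 = 0
  Digit '1' (value 1) x 2^10 = 1024
  Digit '0' (value 0) x 2^9 = 0
  Digit '1' (value 1) x 2^8 = 256
  Digit '1' (value 1) x 2^7 = 128
  Digit '1' (value 1) x 2^6 = 64
  Digit '1' (value 1) x 2^5 = 32
  Digit '0' (value 0) x 2^4 = 0
  Digit '1' (value 1) x 2^3 = 8
  Digit '0' (value 0) x 2^2 = 0
  Digit '0' (value 0) x 2^1 = 0
  Digit '1' (value 1) x 2^0 = 1
Sum = 5609

5609


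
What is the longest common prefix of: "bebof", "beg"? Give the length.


Words: bebof, beg
  Position 0: all 'b' => match
  Position 1: all 'e' => match
  Position 2: ('b', 'g') => mismatch, stop
LCP = "be" (length 2)

2


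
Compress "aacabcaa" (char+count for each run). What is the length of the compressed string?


Input: aacabcaa
Runs:
  'a' x 2 => "a2"
  'c' x 1 => "c1"
  'a' x 1 => "a1"
  'b' x 1 => "b1"
  'c' x 1 => "c1"
  'a' x 2 => "a2"
Compressed: "a2c1a1b1c1a2"
Compressed length: 12

12


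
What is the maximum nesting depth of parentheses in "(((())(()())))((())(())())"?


Input: "(((())(()())))((())(())())"
Tracking depth:
  Position 0 '(': depth becomes 1
  Position 1 '(': depth becomes 2
  Position 2 '(': depth becomes 3
  Position 3 '(': depth becomes 4
  Position 4 ')': depth becomes 3
  Position 5 ')': depth becomes 2
  Position 6 '(': depth becomes 3
  Position 7 '(': depth becomes 4
  Position 8 ')': depth becomes 3
  Position 9 '(': depth becomes 4
  Position 10 ')': depth becomes 3
  Position 11 ')': depth becomes 2
  Position 12 ')': depth becomes 1
  Position 13 ')': depth becomes 0
  Position 14 '(': depth becomes 1
  Position 15 '(': depth becomes 2
  Position 16 '(': depth becomes 3
  Position 17 ')': depth becomes 2
  Position 18 ')': depth becomes 1
  Position 19 '(': depth becomes 2
  Position 20 '(': depth becomes 3
  Position 21 ')': depth becomes 2
  Position 22 ')': depth becomes 1
  Position 23 '(': depth becomes 2
  Position 24 ')': depth becomes 1
  Position 25 ')': depth becomes 0
Maximum depth reached: 4

4


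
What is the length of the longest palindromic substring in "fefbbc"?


Input: "fefbbc"
Checking substrings for palindromes:
  [0:3] "fef" (len 3) => palindrome
  [3:5] "bb" (len 2) => palindrome
Longest palindromic substring: "fef" with length 3

3


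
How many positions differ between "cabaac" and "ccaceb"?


Comparing "cabaac" and "ccaceb" position by position:
  Position 0: 'c' vs 'c' => same
  Position 1: 'a' vs 'c' => DIFFER
  Position 2: 'b' vs 'a' => DIFFER
  Position 3: 'a' vs 'c' => DIFFER
  Position 4: 'a' vs 'e' => DIFFER
  Position 5: 'c' vs 'b' => DIFFER
Positions that differ: 5

5


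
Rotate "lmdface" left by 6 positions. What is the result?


Input: "lmdface", rotate left by 6
First 6 characters: "lmdfac"
Remaining characters: "e"
Concatenate remaining + first: "e" + "lmdfac" = "elmdfac"

elmdfac


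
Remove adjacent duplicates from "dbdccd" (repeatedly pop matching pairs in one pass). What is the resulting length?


Input: dbdccd
Stack-based adjacent duplicate removal:
  Read 'd': push. Stack: d
  Read 'b': push. Stack: db
  Read 'd': push. Stack: dbd
  Read 'c': push. Stack: dbdc
  Read 'c': matches stack top 'c' => pop. Stack: dbd
  Read 'd': matches stack top 'd' => pop. Stack: db
Final stack: "db" (length 2)

2


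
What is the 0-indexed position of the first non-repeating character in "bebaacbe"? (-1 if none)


Input: bebaacbe
Character frequencies:
  'a': 2
  'b': 3
  'c': 1
  'e': 2
Scanning left to right for freq == 1:
  Position 0 ('b'): freq=3, skip
  Position 1 ('e'): freq=2, skip
  Position 2 ('b'): freq=3, skip
  Position 3 ('a'): freq=2, skip
  Position 4 ('a'): freq=2, skip
  Position 5 ('c'): unique! => answer = 5

5


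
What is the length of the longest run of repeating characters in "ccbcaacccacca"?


Input: "ccbcaacccacca"
Scanning for longest run:
  Position 1 ('c'): continues run of 'c', length=2
  Position 2 ('b'): new char, reset run to 1
  Position 3 ('c'): new char, reset run to 1
  Position 4 ('a'): new char, reset run to 1
  Position 5 ('a'): continues run of 'a', length=2
  Position 6 ('c'): new char, reset run to 1
  Position 7 ('c'): continues run of 'c', length=2
  Position 8 ('c'): continues run of 'c', length=3
  Position 9 ('a'): new char, reset run to 1
  Position 10 ('c'): new char, reset run to 1
  Position 11 ('c'): continues run of 'c', length=2
  Position 12 ('a'): new char, reset run to 1
Longest run: 'c' with length 3

3


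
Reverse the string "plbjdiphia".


Input: plbjdiphia
Reading characters right to left:
  Position 9: 'a'
  Position 8: 'i'
  Position 7: 'h'
  Position 6: 'p'
  Position 5: 'i'
  Position 4: 'd'
  Position 3: 'j'
  Position 2: 'b'
  Position 1: 'l'
  Position 0: 'p'
Reversed: aihpidjblp

aihpidjblp


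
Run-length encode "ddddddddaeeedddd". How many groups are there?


Input: ddddddddaeeedddd
Scanning for consecutive runs:
  Group 1: 'd' x 8 (positions 0-7)
  Group 2: 'a' x 1 (positions 8-8)
  Group 3: 'e' x 3 (positions 9-11)
  Group 4: 'd' x 4 (positions 12-15)
Total groups: 4

4


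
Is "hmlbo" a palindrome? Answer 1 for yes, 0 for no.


Input: hmlbo
Reversed: oblmh
  Compare pos 0 ('h') with pos 4 ('o'): MISMATCH
  Compare pos 1 ('m') with pos 3 ('b'): MISMATCH
Result: not a palindrome

0


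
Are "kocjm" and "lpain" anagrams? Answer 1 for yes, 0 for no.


Strings: "kocjm", "lpain"
Sorted first:  cjkmo
Sorted second: ailnp
Differ at position 0: 'c' vs 'a' => not anagrams

0


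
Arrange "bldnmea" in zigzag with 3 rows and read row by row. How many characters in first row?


Zigzag "bldnmea" into 3 rows:
Placing characters:
  'b' => row 0
  'l' => row 1
  'd' => row 2
  'n' => row 1
  'm' => row 0
  'e' => row 1
  'a' => row 2
Rows:
  Row 0: "bm"
  Row 1: "lne"
  Row 2: "da"
First row length: 2

2


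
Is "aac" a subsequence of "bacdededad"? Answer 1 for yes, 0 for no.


Check if "aac" is a subsequence of "bacdededad"
Greedy scan:
  Position 0 ('b'): no match needed
  Position 1 ('a'): matches sub[0] = 'a'
  Position 2 ('c'): no match needed
  Position 3 ('d'): no match needed
  Position 4 ('e'): no match needed
  Position 5 ('d'): no match needed
  Position 6 ('e'): no match needed
  Position 7 ('d'): no match needed
  Position 8 ('a'): matches sub[1] = 'a'
  Position 9 ('d'): no match needed
Only matched 2/3 characters => not a subsequence

0


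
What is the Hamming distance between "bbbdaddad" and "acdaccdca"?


Comparing "bbbdaddad" and "acdaccdca" position by position:
  Position 0: 'b' vs 'a' => differ
  Position 1: 'b' vs 'c' => differ
  Position 2: 'b' vs 'd' => differ
  Position 3: 'd' vs 'a' => differ
  Position 4: 'a' vs 'c' => differ
  Position 5: 'd' vs 'c' => differ
  Position 6: 'd' vs 'd' => same
  Position 7: 'a' vs 'c' => differ
  Position 8: 'd' vs 'a' => differ
Total differences (Hamming distance): 8

8


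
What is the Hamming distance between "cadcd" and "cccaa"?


Comparing "cadcd" and "cccaa" position by position:
  Position 0: 'c' vs 'c' => same
  Position 1: 'a' vs 'c' => differ
  Position 2: 'd' vs 'c' => differ
  Position 3: 'c' vs 'a' => differ
  Position 4: 'd' vs 'a' => differ
Total differences (Hamming distance): 4

4


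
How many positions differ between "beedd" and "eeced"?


Comparing "beedd" and "eeced" position by position:
  Position 0: 'b' vs 'e' => DIFFER
  Position 1: 'e' vs 'e' => same
  Position 2: 'e' vs 'c' => DIFFER
  Position 3: 'd' vs 'e' => DIFFER
  Position 4: 'd' vs 'd' => same
Positions that differ: 3

3


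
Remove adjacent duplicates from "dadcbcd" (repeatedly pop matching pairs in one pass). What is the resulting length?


Input: dadcbcd
Stack-based adjacent duplicate removal:
  Read 'd': push. Stack: d
  Read 'a': push. Stack: da
  Read 'd': push. Stack: dad
  Read 'c': push. Stack: dadc
  Read 'b': push. Stack: dadcb
  Read 'c': push. Stack: dadcbc
  Read 'd': push. Stack: dadcbcd
Final stack: "dadcbcd" (length 7)

7


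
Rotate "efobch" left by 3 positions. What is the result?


Input: "efobch", rotate left by 3
First 3 characters: "efo"
Remaining characters: "bch"
Concatenate remaining + first: "bch" + "efo" = "bchefo"

bchefo


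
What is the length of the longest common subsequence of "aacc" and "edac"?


LCS of "aacc" and "edac"
DP table:
           e    d    a    c
      0    0    0    0    0
  a   0    0    0    1    1
  a   0    0    0    1    1
  c   0    0    0    1    2
  c   0    0    0    1    2
LCS length = dp[4][4] = 2

2


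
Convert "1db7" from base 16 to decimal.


Input: "1db7" in base 16
Positional expansion:
  Digit '1' (value 1) x 16^3 = 4096
  Digit 'd' (value 13) x 16^2 = 3328
  Digit 'b' (value 11) x 16^1 = 176
  Digit '7' (value 7) x 16^0 = 7
Sum = 7607

7607


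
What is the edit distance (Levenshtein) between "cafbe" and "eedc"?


Computing edit distance: "cafbe" -> "eedc"
DP table:
           e    e    d    c
      0    1    2    3    4
  c   1    1    2    3    3
  a   2    2    2    3    4
  f   3    3    3    3    4
  b   4    4    4    4    4
  e   5    4    4    5    5
Edit distance = dp[5][4] = 5

5


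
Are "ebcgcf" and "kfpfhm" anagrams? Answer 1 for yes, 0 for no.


Strings: "ebcgcf", "kfpfhm"
Sorted first:  bccefg
Sorted second: ffhkmp
Differ at position 0: 'b' vs 'f' => not anagrams

0


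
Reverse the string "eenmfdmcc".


Input: eenmfdmcc
Reading characters right to left:
  Position 8: 'c'
  Position 7: 'c'
  Position 6: 'm'
  Position 5: 'd'
  Position 4: 'f'
  Position 3: 'm'
  Position 2: 'n'
  Position 1: 'e'
  Position 0: 'e'
Reversed: ccmdfmnee

ccmdfmnee


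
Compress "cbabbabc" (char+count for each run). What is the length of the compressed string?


Input: cbabbabc
Runs:
  'c' x 1 => "c1"
  'b' x 1 => "b1"
  'a' x 1 => "a1"
  'b' x 2 => "b2"
  'a' x 1 => "a1"
  'b' x 1 => "b1"
  'c' x 1 => "c1"
Compressed: "c1b1a1b2a1b1c1"
Compressed length: 14

14


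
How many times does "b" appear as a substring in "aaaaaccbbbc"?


Searching for "b" in "aaaaaccbbbc"
Scanning each position:
  Position 0: "a" => no
  Position 1: "a" => no
  Position 2: "a" => no
  Position 3: "a" => no
  Position 4: "a" => no
  Position 5: "c" => no
  Position 6: "c" => no
  Position 7: "b" => MATCH
  Position 8: "b" => MATCH
  Position 9: "b" => MATCH
  Position 10: "c" => no
Total occurrences: 3

3


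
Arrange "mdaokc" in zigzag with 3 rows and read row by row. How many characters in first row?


Zigzag "mdaokc" into 3 rows:
Placing characters:
  'm' => row 0
  'd' => row 1
  'a' => row 2
  'o' => row 1
  'k' => row 0
  'c' => row 1
Rows:
  Row 0: "mk"
  Row 1: "doc"
  Row 2: "a"
First row length: 2

2


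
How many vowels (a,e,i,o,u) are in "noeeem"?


Input: noeeem
Checking each character:
  'n' at position 0: consonant
  'o' at position 1: vowel (running total: 1)
  'e' at position 2: vowel (running total: 2)
  'e' at position 3: vowel (running total: 3)
  'e' at position 4: vowel (running total: 4)
  'm' at position 5: consonant
Total vowels: 4

4


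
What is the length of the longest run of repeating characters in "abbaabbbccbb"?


Input: "abbaabbbccbb"
Scanning for longest run:
  Position 1 ('b'): new char, reset run to 1
  Position 2 ('b'): continues run of 'b', length=2
  Position 3 ('a'): new char, reset run to 1
  Position 4 ('a'): continues run of 'a', length=2
  Position 5 ('b'): new char, reset run to 1
  Position 6 ('b'): continues run of 'b', length=2
  Position 7 ('b'): continues run of 'b', length=3
  Position 8 ('c'): new char, reset run to 1
  Position 9 ('c'): continues run of 'c', length=2
  Position 10 ('b'): new char, reset run to 1
  Position 11 ('b'): continues run of 'b', length=2
Longest run: 'b' with length 3

3


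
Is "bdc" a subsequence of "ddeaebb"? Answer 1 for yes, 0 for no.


Check if "bdc" is a subsequence of "ddeaebb"
Greedy scan:
  Position 0 ('d'): no match needed
  Position 1 ('d'): no match needed
  Position 2 ('e'): no match needed
  Position 3 ('a'): no match needed
  Position 4 ('e'): no match needed
  Position 5 ('b'): matches sub[0] = 'b'
  Position 6 ('b'): no match needed
Only matched 1/3 characters => not a subsequence

0


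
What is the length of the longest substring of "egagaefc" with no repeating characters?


Input: "egagaefc"
Sliding window (track last position of each char):
  Position 0 ('e'): window [0,0] length 1 -- new best
  Position 1 ('g'): window [0,1] length 2 -- new best
  Position 2 ('a'): window [0,2] length 3 -- new best
  Position 3 ('g'): repeat (last at 1), move window start to 2
  Position 3 ('g'): window [2,3] length 2
  Position 4 ('a'): repeat (last at 2), move window start to 3
  Position 4 ('a'): window [3,4] length 2
  Position 5 ('e'): window [3,5] length 3
  Position 6 ('f'): window [3,6] length 4 -- new best
  Position 7 ('c'): window [3,7] length 5 -- new best
Longest substring with no repeats: "gaefc" with length 5

5


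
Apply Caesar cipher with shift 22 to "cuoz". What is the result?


Caesar cipher: shift "cuoz" by 22
  'c' (pos 2) + 22 = pos 24 = 'y'
  'u' (pos 20) + 22 = pos 16 = 'q'
  'o' (pos 14) + 22 = pos 10 = 'k'
  'z' (pos 25) + 22 = pos 21 = 'v'
Result: yqkv

yqkv


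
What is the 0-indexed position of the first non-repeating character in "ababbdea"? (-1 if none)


Input: ababbdea
Character frequencies:
  'a': 3
  'b': 3
  'd': 1
  'e': 1
Scanning left to right for freq == 1:
  Position 0 ('a'): freq=3, skip
  Position 1 ('b'): freq=3, skip
  Position 2 ('a'): freq=3, skip
  Position 3 ('b'): freq=3, skip
  Position 4 ('b'): freq=3, skip
  Position 5 ('d'): unique! => answer = 5

5


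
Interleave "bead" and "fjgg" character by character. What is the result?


Interleaving "bead" and "fjgg":
  Position 0: 'b' from first, 'f' from second => "bf"
  Position 1: 'e' from first, 'j' from second => "ej"
  Position 2: 'a' from first, 'g' from second => "ag"
  Position 3: 'd' from first, 'g' from second => "dg"
Result: bfejagdg

bfejagdg


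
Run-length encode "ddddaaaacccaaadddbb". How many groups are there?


Input: ddddaaaacccaaadddbb
Scanning for consecutive runs:
  Group 1: 'd' x 4 (positions 0-3)
  Group 2: 'a' x 4 (positions 4-7)
  Group 3: 'c' x 3 (positions 8-10)
  Group 4: 'a' x 3 (positions 11-13)
  Group 5: 'd' x 3 (positions 14-16)
  Group 6: 'b' x 2 (positions 17-18)
Total groups: 6

6


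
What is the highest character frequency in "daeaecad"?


Input: daeaecad
Character counts:
  'a': 3
  'c': 1
  'd': 2
  'e': 2
Maximum frequency: 3

3


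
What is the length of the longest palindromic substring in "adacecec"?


Input: "adacecec"
Checking substrings for palindromes:
  [3:8] "cecec" (len 5) => palindrome
  [0:3] "ada" (len 3) => palindrome
  [3:6] "cec" (len 3) => palindrome
  [4:7] "ece" (len 3) => palindrome
  [5:8] "cec" (len 3) => palindrome
Longest palindromic substring: "cecec" with length 5

5


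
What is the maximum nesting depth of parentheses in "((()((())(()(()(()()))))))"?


Input: "((()((())(()(()(()()))))))"
Tracking depth:
  Position 0 '(': depth becomes 1
  Position 1 '(': depth becomes 2
  Position 2 '(': depth becomes 3
  Position 3 ')': depth becomes 2
  Position 4 '(': depth becomes 3
  Position 5 '(': depth becomes 4
  Position 6 '(': depth becomes 5
  Position 7 ')': depth becomes 4
  Position 8 ')': depth becomes 3
  Position 9 '(': depth becomes 4
  Position 10 '(': depth becomes 5
  Position 11 ')': depth becomes 4
  Position 12 '(': depth becomes 5
  Position 13 '(': depth becomes 6
  Position 14 ')': depth becomes 5
  Position 15 '(': depth becomes 6
  Position 16 '(': depth becomes 7
  Position 17 ')': depth becomes 6
  Position 18 '(': depth becomes 7
  Position 19 ')': depth becomes 6
  Position 20 ')': depth becomes 5
  Position 21 ')': depth becomes 4
  Position 22 ')': depth becomes 3
  Position 23 ')': depth becomes 2
  Position 24 ')': depth becomes 1
  Position 25 ')': depth becomes 0
Maximum depth reached: 7

7


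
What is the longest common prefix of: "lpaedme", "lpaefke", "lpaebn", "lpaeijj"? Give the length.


Words: lpaedme, lpaefke, lpaebn, lpaeijj
  Position 0: all 'l' => match
  Position 1: all 'p' => match
  Position 2: all 'a' => match
  Position 3: all 'e' => match
  Position 4: ('d', 'f', 'b', 'i') => mismatch, stop
LCP = "lpae" (length 4)

4


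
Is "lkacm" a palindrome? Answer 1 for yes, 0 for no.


Input: lkacm
Reversed: mcakl
  Compare pos 0 ('l') with pos 4 ('m'): MISMATCH
  Compare pos 1 ('k') with pos 3 ('c'): MISMATCH
Result: not a palindrome

0


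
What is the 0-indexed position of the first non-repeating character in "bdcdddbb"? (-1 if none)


Input: bdcdddbb
Character frequencies:
  'b': 3
  'c': 1
  'd': 4
Scanning left to right for freq == 1:
  Position 0 ('b'): freq=3, skip
  Position 1 ('d'): freq=4, skip
  Position 2 ('c'): unique! => answer = 2

2


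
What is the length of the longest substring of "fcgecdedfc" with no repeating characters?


Input: "fcgecdedfc"
Sliding window (track last position of each char):
  Position 0 ('f'): window [0,0] length 1 -- new best
  Position 1 ('c'): window [0,1] length 2 -- new best
  Position 2 ('g'): window [0,2] length 3 -- new best
  Position 3 ('e'): window [0,3] length 4 -- new best
  Position 4 ('c'): repeat (last at 1), move window start to 2
  Position 4 ('c'): window [2,4] length 3
  Position 5 ('d'): window [2,5] length 4
  Position 6 ('e'): repeat (last at 3), move window start to 4
  Position 6 ('e'): window [4,6] length 3
  Position 7 ('d'): repeat (last at 5), move window start to 6
  Position 7 ('d'): window [6,7] length 2
  Position 8 ('f'): window [6,8] length 3
  Position 9 ('c'): window [6,9] length 4
Longest substring with no repeats: "fcge" with length 4

4


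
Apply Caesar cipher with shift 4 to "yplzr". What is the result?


Caesar cipher: shift "yplzr" by 4
  'y' (pos 24) + 4 = pos 2 = 'c'
  'p' (pos 15) + 4 = pos 19 = 't'
  'l' (pos 11) + 4 = pos 15 = 'p'
  'z' (pos 25) + 4 = pos 3 = 'd'
  'r' (pos 17) + 4 = pos 21 = 'v'
Result: ctpdv

ctpdv


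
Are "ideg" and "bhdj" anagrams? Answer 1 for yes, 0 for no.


Strings: "ideg", "bhdj"
Sorted first:  degi
Sorted second: bdhj
Differ at position 0: 'd' vs 'b' => not anagrams

0


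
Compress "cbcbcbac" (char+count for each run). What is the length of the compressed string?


Input: cbcbcbac
Runs:
  'c' x 1 => "c1"
  'b' x 1 => "b1"
  'c' x 1 => "c1"
  'b' x 1 => "b1"
  'c' x 1 => "c1"
  'b' x 1 => "b1"
  'a' x 1 => "a1"
  'c' x 1 => "c1"
Compressed: "c1b1c1b1c1b1a1c1"
Compressed length: 16

16


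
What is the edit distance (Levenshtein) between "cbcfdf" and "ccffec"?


Computing edit distance: "cbcfdf" -> "ccffec"
DP table:
           c    c    f    f    e    c
      0    1    2    3    4    5    6
  c   1    0    1    2    3    4    5
  b   2    1    1    2    3    4    5
  c   3    2    1    2    3    4    4
  f   4    3    2    1    2    3    4
  d   5    4    3    2    2    3    4
  f   6    5    4    3    2    3    4
Edit distance = dp[6][6] = 4

4


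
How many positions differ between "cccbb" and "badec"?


Comparing "cccbb" and "badec" position by position:
  Position 0: 'c' vs 'b' => DIFFER
  Position 1: 'c' vs 'a' => DIFFER
  Position 2: 'c' vs 'd' => DIFFER
  Position 3: 'b' vs 'e' => DIFFER
  Position 4: 'b' vs 'c' => DIFFER
Positions that differ: 5

5


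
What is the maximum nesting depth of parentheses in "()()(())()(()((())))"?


Input: "()()(())()(()((())))"
Tracking depth:
  Position 0 '(': depth becomes 1
  Position 1 ')': depth becomes 0
  Position 2 '(': depth becomes 1
  Position 3 ')': depth becomes 0
  Position 4 '(': depth becomes 1
  Position 5 '(': depth becomes 2
  Position 6 ')': depth becomes 1
  Position 7 ')': depth becomes 0
  Position 8 '(': depth becomes 1
  Position 9 ')': depth becomes 0
  Position 10 '(': depth becomes 1
  Position 11 '(': depth becomes 2
  Position 12 ')': depth becomes 1
  Position 13 '(': depth becomes 2
  Position 14 '(': depth becomes 3
  Position 15 '(': depth becomes 4
  Position 16 ')': depth becomes 3
  Position 17 ')': depth becomes 2
  Position 18 ')': depth becomes 1
  Position 19 ')': depth becomes 0
Maximum depth reached: 4

4


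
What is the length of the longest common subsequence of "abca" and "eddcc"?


LCS of "abca" and "eddcc"
DP table:
           e    d    d    c    c
      0    0    0    0    0    0
  a   0    0    0    0    0    0
  b   0    0    0    0    0    0
  c   0    0    0    0    1    1
  a   0    0    0    0    1    1
LCS length = dp[4][5] = 1

1


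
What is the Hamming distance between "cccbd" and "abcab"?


Comparing "cccbd" and "abcab" position by position:
  Position 0: 'c' vs 'a' => differ
  Position 1: 'c' vs 'b' => differ
  Position 2: 'c' vs 'c' => same
  Position 3: 'b' vs 'a' => differ
  Position 4: 'd' vs 'b' => differ
Total differences (Hamming distance): 4

4


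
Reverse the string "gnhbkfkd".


Input: gnhbkfkd
Reading characters right to left:
  Position 7: 'd'
  Position 6: 'k'
  Position 5: 'f'
  Position 4: 'k'
  Position 3: 'b'
  Position 2: 'h'
  Position 1: 'n'
  Position 0: 'g'
Reversed: dkfkbhng

dkfkbhng


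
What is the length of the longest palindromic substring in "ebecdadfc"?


Input: "ebecdadfc"
Checking substrings for palindromes:
  [0:3] "ebe" (len 3) => palindrome
  [4:7] "dad" (len 3) => palindrome
Longest palindromic substring: "ebe" with length 3

3


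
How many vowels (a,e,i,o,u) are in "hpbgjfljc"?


Input: hpbgjfljc
Checking each character:
  'h' at position 0: consonant
  'p' at position 1: consonant
  'b' at position 2: consonant
  'g' at position 3: consonant
  'j' at position 4: consonant
  'f' at position 5: consonant
  'l' at position 6: consonant
  'j' at position 7: consonant
  'c' at position 8: consonant
Total vowels: 0

0


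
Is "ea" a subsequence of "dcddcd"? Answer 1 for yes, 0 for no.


Check if "ea" is a subsequence of "dcddcd"
Greedy scan:
  Position 0 ('d'): no match needed
  Position 1 ('c'): no match needed
  Position 2 ('d'): no match needed
  Position 3 ('d'): no match needed
  Position 4 ('c'): no match needed
  Position 5 ('d'): no match needed
Only matched 0/2 characters => not a subsequence

0


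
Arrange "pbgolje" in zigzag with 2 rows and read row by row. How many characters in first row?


Zigzag "pbgolje" into 2 rows:
Placing characters:
  'p' => row 0
  'b' => row 1
  'g' => row 0
  'o' => row 1
  'l' => row 0
  'j' => row 1
  'e' => row 0
Rows:
  Row 0: "pgle"
  Row 1: "boj"
First row length: 4

4


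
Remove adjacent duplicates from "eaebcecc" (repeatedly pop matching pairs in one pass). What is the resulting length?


Input: eaebcecc
Stack-based adjacent duplicate removal:
  Read 'e': push. Stack: e
  Read 'a': push. Stack: ea
  Read 'e': push. Stack: eae
  Read 'b': push. Stack: eaeb
  Read 'c': push. Stack: eaebc
  Read 'e': push. Stack: eaebce
  Read 'c': push. Stack: eaebcec
  Read 'c': matches stack top 'c' => pop. Stack: eaebce
Final stack: "eaebce" (length 6)

6


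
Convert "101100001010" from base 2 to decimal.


Input: "101100001010" in base 2
Positional expansion:
  Digit '1' (value 1) x 2^11 = 2048
  Digit '0' (value 0) x 2^10 = 0
  Digit '1' (value 1) x 2^9 = 512
  Digit '1' (value 1) x 2^8 = 256
  Digit '0' (value 0) x 2^7 = 0
  Digit '0' (value 0) x 2^6 = 0
  Digit '0' (value 0) x 2^5 = 0
  Digit '0' (value 0) x 2^4 = 0
  Digit '1' (value 1) x 2^3 = 8
  Digit '0' (value 0) x 2^2 = 0
  Digit '1' (value 1) x 2^1 = 2
  Digit '0' (value 0) x 2^0 = 0
Sum = 2826

2826


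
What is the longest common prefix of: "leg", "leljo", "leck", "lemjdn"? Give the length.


Words: leg, leljo, leck, lemjdn
  Position 0: all 'l' => match
  Position 1: all 'e' => match
  Position 2: ('g', 'l', 'c', 'm') => mismatch, stop
LCP = "le" (length 2)

2


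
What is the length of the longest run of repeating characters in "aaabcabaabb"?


Input: "aaabcabaabb"
Scanning for longest run:
  Position 1 ('a'): continues run of 'a', length=2
  Position 2 ('a'): continues run of 'a', length=3
  Position 3 ('b'): new char, reset run to 1
  Position 4 ('c'): new char, reset run to 1
  Position 5 ('a'): new char, reset run to 1
  Position 6 ('b'): new char, reset run to 1
  Position 7 ('a'): new char, reset run to 1
  Position 8 ('a'): continues run of 'a', length=2
  Position 9 ('b'): new char, reset run to 1
  Position 10 ('b'): continues run of 'b', length=2
Longest run: 'a' with length 3

3


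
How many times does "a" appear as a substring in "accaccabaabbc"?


Searching for "a" in "accaccabaabbc"
Scanning each position:
  Position 0: "a" => MATCH
  Position 1: "c" => no
  Position 2: "c" => no
  Position 3: "a" => MATCH
  Position 4: "c" => no
  Position 5: "c" => no
  Position 6: "a" => MATCH
  Position 7: "b" => no
  Position 8: "a" => MATCH
  Position 9: "a" => MATCH
  Position 10: "b" => no
  Position 11: "b" => no
  Position 12: "c" => no
Total occurrences: 5

5


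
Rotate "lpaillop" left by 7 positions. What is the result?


Input: "lpaillop", rotate left by 7
First 7 characters: "lpaillo"
Remaining characters: "p"
Concatenate remaining + first: "p" + "lpaillo" = "plpaillo"

plpaillo


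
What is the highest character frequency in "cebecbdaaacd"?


Input: cebecbdaaacd
Character counts:
  'a': 3
  'b': 2
  'c': 3
  'd': 2
  'e': 2
Maximum frequency: 3

3


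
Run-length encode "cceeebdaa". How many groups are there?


Input: cceeebdaa
Scanning for consecutive runs:
  Group 1: 'c' x 2 (positions 0-1)
  Group 2: 'e' x 3 (positions 2-4)
  Group 3: 'b' x 1 (positions 5-5)
  Group 4: 'd' x 1 (positions 6-6)
  Group 5: 'a' x 2 (positions 7-8)
Total groups: 5

5


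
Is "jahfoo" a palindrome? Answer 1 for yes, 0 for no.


Input: jahfoo
Reversed: oofhaj
  Compare pos 0 ('j') with pos 5 ('o'): MISMATCH
  Compare pos 1 ('a') with pos 4 ('o'): MISMATCH
  Compare pos 2 ('h') with pos 3 ('f'): MISMATCH
Result: not a palindrome

0


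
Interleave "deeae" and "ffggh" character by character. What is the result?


Interleaving "deeae" and "ffggh":
  Position 0: 'd' from first, 'f' from second => "df"
  Position 1: 'e' from first, 'f' from second => "ef"
  Position 2: 'e' from first, 'g' from second => "eg"
  Position 3: 'a' from first, 'g' from second => "ag"
  Position 4: 'e' from first, 'h' from second => "eh"
Result: dfefegageh

dfefegageh


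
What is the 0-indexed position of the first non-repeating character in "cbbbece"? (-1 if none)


Input: cbbbece
Character frequencies:
  'b': 3
  'c': 2
  'e': 2
Scanning left to right for freq == 1:
  Position 0 ('c'): freq=2, skip
  Position 1 ('b'): freq=3, skip
  Position 2 ('b'): freq=3, skip
  Position 3 ('b'): freq=3, skip
  Position 4 ('e'): freq=2, skip
  Position 5 ('c'): freq=2, skip
  Position 6 ('e'): freq=2, skip
  No unique character found => answer = -1

-1


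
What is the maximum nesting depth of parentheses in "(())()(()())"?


Input: "(())()(()())"
Tracking depth:
  Position 0 '(': depth becomes 1
  Position 1 '(': depth becomes 2
  Position 2 ')': depth becomes 1
  Position 3 ')': depth becomes 0
  Position 4 '(': depth becomes 1
  Position 5 ')': depth becomes 0
  Position 6 '(': depth becomes 1
  Position 7 '(': depth becomes 2
  Position 8 ')': depth becomes 1
  Position 9 '(': depth becomes 2
  Position 10 ')': depth becomes 1
  Position 11 ')': depth becomes 0
Maximum depth reached: 2

2


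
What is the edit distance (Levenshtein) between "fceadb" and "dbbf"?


Computing edit distance: "fceadb" -> "dbbf"
DP table:
           d    b    b    f
      0    1    2    3    4
  f   1    1    2    3    3
  c   2    2    2    3    4
  e   3    3    3    3    4
  a   4    4    4    4    4
  d   5    4    5    5    5
  b   6    5    4    5    6
Edit distance = dp[6][4] = 6

6


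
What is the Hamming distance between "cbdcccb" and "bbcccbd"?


Comparing "cbdcccb" and "bbcccbd" position by position:
  Position 0: 'c' vs 'b' => differ
  Position 1: 'b' vs 'b' => same
  Position 2: 'd' vs 'c' => differ
  Position 3: 'c' vs 'c' => same
  Position 4: 'c' vs 'c' => same
  Position 5: 'c' vs 'b' => differ
  Position 6: 'b' vs 'd' => differ
Total differences (Hamming distance): 4

4


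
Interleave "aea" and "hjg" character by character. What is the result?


Interleaving "aea" and "hjg":
  Position 0: 'a' from first, 'h' from second => "ah"
  Position 1: 'e' from first, 'j' from second => "ej"
  Position 2: 'a' from first, 'g' from second => "ag"
Result: ahejag

ahejag


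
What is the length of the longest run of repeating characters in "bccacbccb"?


Input: "bccacbccb"
Scanning for longest run:
  Position 1 ('c'): new char, reset run to 1
  Position 2 ('c'): continues run of 'c', length=2
  Position 3 ('a'): new char, reset run to 1
  Position 4 ('c'): new char, reset run to 1
  Position 5 ('b'): new char, reset run to 1
  Position 6 ('c'): new char, reset run to 1
  Position 7 ('c'): continues run of 'c', length=2
  Position 8 ('b'): new char, reset run to 1
Longest run: 'c' with length 2

2


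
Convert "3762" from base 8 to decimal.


Input: "3762" in base 8
Positional expansion:
  Digit '3' (value 3) x 8^3 = 1536
  Digit '7' (value 7) x 8^2 = 448
  Digit '6' (value 6) x 8^1 = 48
  Digit '2' (value 2) x 8^0 = 2
Sum = 2034

2034


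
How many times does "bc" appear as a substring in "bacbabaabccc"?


Searching for "bc" in "bacbabaabccc"
Scanning each position:
  Position 0: "ba" => no
  Position 1: "ac" => no
  Position 2: "cb" => no
  Position 3: "ba" => no
  Position 4: "ab" => no
  Position 5: "ba" => no
  Position 6: "aa" => no
  Position 7: "ab" => no
  Position 8: "bc" => MATCH
  Position 9: "cc" => no
  Position 10: "cc" => no
Total occurrences: 1

1


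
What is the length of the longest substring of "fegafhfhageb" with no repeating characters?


Input: "fegafhfhageb"
Sliding window (track last position of each char):
  Position 0 ('f'): window [0,0] length 1 -- new best
  Position 1 ('e'): window [0,1] length 2 -- new best
  Position 2 ('g'): window [0,2] length 3 -- new best
  Position 3 ('a'): window [0,3] length 4 -- new best
  Position 4 ('f'): repeat (last at 0), move window start to 1
  Position 4 ('f'): window [1,4] length 4
  Position 5 ('h'): window [1,5] length 5 -- new best
  Position 6 ('f'): repeat (last at 4), move window start to 5
  Position 6 ('f'): window [5,6] length 2
  Position 7 ('h'): repeat (last at 5), move window start to 6
  Position 7 ('h'): window [6,7] length 2
  Position 8 ('a'): window [6,8] length 3
  Position 9 ('g'): window [6,9] length 4
  Position 10 ('e'): window [6,10] length 5
  Position 11 ('b'): window [6,11] length 6 -- new best
Longest substring with no repeats: "fhageb" with length 6

6
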